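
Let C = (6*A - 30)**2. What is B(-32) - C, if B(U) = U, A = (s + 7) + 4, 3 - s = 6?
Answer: -356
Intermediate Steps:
s = -3 (s = 3 - 1*6 = 3 - 6 = -3)
A = 8 (A = (-3 + 7) + 4 = 4 + 4 = 8)
C = 324 (C = (6*8 - 30)**2 = (48 - 30)**2 = 18**2 = 324)
B(-32) - C = -32 - 1*324 = -32 - 324 = -356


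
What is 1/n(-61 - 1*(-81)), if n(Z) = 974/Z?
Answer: 10/487 ≈ 0.020534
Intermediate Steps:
1/n(-61 - 1*(-81)) = 1/(974/(-61 - 1*(-81))) = 1/(974/(-61 + 81)) = 1/(974/20) = 1/(974*(1/20)) = 1/(487/10) = 10/487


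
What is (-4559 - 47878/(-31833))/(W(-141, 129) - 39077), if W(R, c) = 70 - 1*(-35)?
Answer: 145078769/1240595676 ≈ 0.11694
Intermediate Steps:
W(R, c) = 105 (W(R, c) = 70 + 35 = 105)
(-4559 - 47878/(-31833))/(W(-141, 129) - 39077) = (-4559 - 47878/(-31833))/(105 - 39077) = (-4559 - 47878*(-1/31833))/(-38972) = (-4559 + 47878/31833)*(-1/38972) = -145078769/31833*(-1/38972) = 145078769/1240595676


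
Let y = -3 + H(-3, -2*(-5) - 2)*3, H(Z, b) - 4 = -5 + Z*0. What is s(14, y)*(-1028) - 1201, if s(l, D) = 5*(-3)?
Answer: 14219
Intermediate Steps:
H(Z, b) = -1 (H(Z, b) = 4 + (-5 + Z*0) = 4 + (-5 + 0) = 4 - 5 = -1)
y = -6 (y = -3 - 1*3 = -3 - 3 = -6)
s(l, D) = -15
s(14, y)*(-1028) - 1201 = -15*(-1028) - 1201 = 15420 - 1201 = 14219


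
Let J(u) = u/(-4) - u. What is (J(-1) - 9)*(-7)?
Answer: 217/4 ≈ 54.250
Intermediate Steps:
J(u) = -5*u/4 (J(u) = u*(-1/4) - u = -u/4 - u = -5*u/4)
(J(-1) - 9)*(-7) = (-5/4*(-1) - 9)*(-7) = (5/4 - 9)*(-7) = -31/4*(-7) = 217/4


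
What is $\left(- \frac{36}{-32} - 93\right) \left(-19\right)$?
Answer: $\frac{13965}{8} \approx 1745.6$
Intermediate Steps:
$\left(- \frac{36}{-32} - 93\right) \left(-19\right) = \left(\left(-36\right) \left(- \frac{1}{32}\right) - 93\right) \left(-19\right) = \left(\frac{9}{8} - 93\right) \left(-19\right) = \left(- \frac{735}{8}\right) \left(-19\right) = \frac{13965}{8}$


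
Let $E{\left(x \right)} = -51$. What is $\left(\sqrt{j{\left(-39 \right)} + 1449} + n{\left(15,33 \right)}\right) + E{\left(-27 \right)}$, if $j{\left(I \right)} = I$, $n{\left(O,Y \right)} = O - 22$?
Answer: $-58 + \sqrt{1410} \approx -20.45$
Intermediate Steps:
$n{\left(O,Y \right)} = -22 + O$
$\left(\sqrt{j{\left(-39 \right)} + 1449} + n{\left(15,33 \right)}\right) + E{\left(-27 \right)} = \left(\sqrt{-39 + 1449} + \left(-22 + 15\right)\right) - 51 = \left(\sqrt{1410} - 7\right) - 51 = \left(-7 + \sqrt{1410}\right) - 51 = -58 + \sqrt{1410}$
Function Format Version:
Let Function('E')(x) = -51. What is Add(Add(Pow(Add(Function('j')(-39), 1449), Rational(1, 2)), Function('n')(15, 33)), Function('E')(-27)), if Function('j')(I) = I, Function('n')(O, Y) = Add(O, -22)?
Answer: Add(-58, Pow(1410, Rational(1, 2))) ≈ -20.450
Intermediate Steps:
Function('n')(O, Y) = Add(-22, O)
Add(Add(Pow(Add(Function('j')(-39), 1449), Rational(1, 2)), Function('n')(15, 33)), Function('E')(-27)) = Add(Add(Pow(Add(-39, 1449), Rational(1, 2)), Add(-22, 15)), -51) = Add(Add(Pow(1410, Rational(1, 2)), -7), -51) = Add(Add(-7, Pow(1410, Rational(1, 2))), -51) = Add(-58, Pow(1410, Rational(1, 2)))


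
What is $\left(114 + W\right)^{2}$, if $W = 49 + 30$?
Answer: $37249$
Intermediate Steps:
$W = 79$
$\left(114 + W\right)^{2} = \left(114 + 79\right)^{2} = 193^{2} = 37249$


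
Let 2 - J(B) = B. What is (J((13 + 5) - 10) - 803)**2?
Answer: 654481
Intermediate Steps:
J(B) = 2 - B
(J((13 + 5) - 10) - 803)**2 = ((2 - ((13 + 5) - 10)) - 803)**2 = ((2 - (18 - 10)) - 803)**2 = ((2 - 1*8) - 803)**2 = ((2 - 8) - 803)**2 = (-6 - 803)**2 = (-809)**2 = 654481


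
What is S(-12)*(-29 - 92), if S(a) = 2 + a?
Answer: 1210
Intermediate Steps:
S(-12)*(-29 - 92) = (2 - 12)*(-29 - 92) = -10*(-121) = 1210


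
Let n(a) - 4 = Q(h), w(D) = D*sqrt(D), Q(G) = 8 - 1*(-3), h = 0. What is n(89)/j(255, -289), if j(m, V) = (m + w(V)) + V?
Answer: -6/283985 + 51*I/16705 ≈ -2.1128e-5 + 0.003053*I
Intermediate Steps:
Q(G) = 11 (Q(G) = 8 + 3 = 11)
w(D) = D**(3/2)
n(a) = 15 (n(a) = 4 + 11 = 15)
j(m, V) = V + m + V**(3/2) (j(m, V) = (m + V**(3/2)) + V = V + m + V**(3/2))
n(89)/j(255, -289) = 15/(-289 + 255 + (-289)**(3/2)) = 15/(-289 + 255 - 4913*I) = 15/(-34 - 4913*I) = 15*((-34 + 4913*I)/24138725) = 3*(-34 + 4913*I)/4827745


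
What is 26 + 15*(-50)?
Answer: -724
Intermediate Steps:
26 + 15*(-50) = 26 - 750 = -724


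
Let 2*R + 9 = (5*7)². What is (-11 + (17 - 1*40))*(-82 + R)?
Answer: -17884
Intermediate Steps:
R = 608 (R = -9/2 + (5*7)²/2 = -9/2 + (½)*35² = -9/2 + (½)*1225 = -9/2 + 1225/2 = 608)
(-11 + (17 - 1*40))*(-82 + R) = (-11 + (17 - 1*40))*(-82 + 608) = (-11 + (17 - 40))*526 = (-11 - 23)*526 = -34*526 = -17884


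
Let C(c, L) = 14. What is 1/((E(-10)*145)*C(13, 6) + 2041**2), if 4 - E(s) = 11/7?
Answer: 1/4170611 ≈ 2.3977e-7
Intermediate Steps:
E(s) = 17/7 (E(s) = 4 - 11/7 = 17/7)
1/((E(-10)*145)*C(13, 6) + 2041**2) = 1/(((17/7)*145)*14 + 2041**2) = 1/((2465/7)*14 + 4165681) = 1/(4930 + 4165681) = 1/4170611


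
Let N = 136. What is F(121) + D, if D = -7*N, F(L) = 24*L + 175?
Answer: 2127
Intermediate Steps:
F(L) = 175 + 24*L
D = -952 (D = -7*136 = -952)
F(121) + D = (175 + 24*121) - 952 = (175 + 2904) - 952 = 3079 - 952 = 2127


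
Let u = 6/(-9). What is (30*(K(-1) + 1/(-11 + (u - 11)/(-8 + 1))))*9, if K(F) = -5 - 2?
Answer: -26865/14 ≈ -1918.9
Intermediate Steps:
u = -⅔ (u = 6*(-⅑) = -⅔ ≈ -0.66667)
K(F) = -7
(30*(K(-1) + 1/(-11 + (u - 11)/(-8 + 1))))*9 = (30*(-7 + 1/(-11 + (-⅔ - 11)/(-8 + 1))))*9 = (30*(-7 + 1/(-11 - 35/3/(-7))))*9 = (30*(-7 + 1/(-11 - 35/3*(-⅐))))*9 = (30*(-7 + 1/(-11 + 5/3)))*9 = (30*(-7 + 1/(-28/3)))*9 = (30*(-7 - 3/28))*9 = (30*(-199/28))*9 = -2985/14*9 = -26865/14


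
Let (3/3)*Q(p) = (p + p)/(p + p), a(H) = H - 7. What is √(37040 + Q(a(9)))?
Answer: √37041 ≈ 192.46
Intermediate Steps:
a(H) = -7 + H
Q(p) = 1 (Q(p) = (p + p)/(p + p) = (2*p)/((2*p)) = (2*p)*(1/(2*p)) = 1)
√(37040 + Q(a(9))) = √(37040 + 1) = √37041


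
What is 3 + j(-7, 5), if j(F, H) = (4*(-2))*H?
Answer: -37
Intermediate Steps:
j(F, H) = -8*H
3 + j(-7, 5) = 3 - 8*5 = 3 - 40 = -37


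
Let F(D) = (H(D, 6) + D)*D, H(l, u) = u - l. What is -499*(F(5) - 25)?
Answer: -2495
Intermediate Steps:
F(D) = 6*D (F(D) = ((6 - D) + D)*D = 6*D)
-499*(F(5) - 25) = -499*(6*5 - 25) = -499*(30 - 25) = -499*5 = -2495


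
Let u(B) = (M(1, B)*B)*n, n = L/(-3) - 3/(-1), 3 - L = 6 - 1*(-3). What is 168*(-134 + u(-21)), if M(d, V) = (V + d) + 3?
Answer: 277368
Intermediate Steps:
L = -6 (L = 3 - (6 - 1*(-3)) = 3 - (6 + 3) = 3 - 1*9 = 3 - 9 = -6)
M(d, V) = 3 + V + d
n = 5 (n = -6/(-3) - 3/(-1) = -6*(-⅓) - 3*(-1) = 2 + 3 = 5)
u(B) = 5*B*(4 + B) (u(B) = ((3 + B + 1)*B)*5 = ((4 + B)*B)*5 = (B*(4 + B))*5 = 5*B*(4 + B))
168*(-134 + u(-21)) = 168*(-134 + 5*(-21)*(4 - 21)) = 168*(-134 + 5*(-21)*(-17)) = 168*(-134 + 1785) = 168*1651 = 277368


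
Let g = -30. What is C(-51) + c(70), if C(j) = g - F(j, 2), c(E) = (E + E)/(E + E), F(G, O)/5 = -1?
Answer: -24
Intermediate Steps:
F(G, O) = -5 (F(G, O) = 5*(-1) = -5)
c(E) = 1 (c(E) = (2*E)/((2*E)) = (2*E)*(1/(2*E)) = 1)
C(j) = -25 (C(j) = -30 - 1*(-5) = -30 + 5 = -25)
C(-51) + c(70) = -25 + 1 = -24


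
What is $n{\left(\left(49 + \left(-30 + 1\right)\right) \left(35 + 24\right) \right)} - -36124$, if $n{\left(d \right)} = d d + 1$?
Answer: $1428525$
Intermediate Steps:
$n{\left(d \right)} = 1 + d^{2}$ ($n{\left(d \right)} = d^{2} + 1 = 1 + d^{2}$)
$n{\left(\left(49 + \left(-30 + 1\right)\right) \left(35 + 24\right) \right)} - -36124 = \left(1 + \left(\left(49 + \left(-30 + 1\right)\right) \left(35 + 24\right)\right)^{2}\right) - -36124 = \left(1 + \left(\left(49 - 29\right) 59\right)^{2}\right) + 36124 = \left(1 + \left(20 \cdot 59\right)^{2}\right) + 36124 = \left(1 + 1180^{2}\right) + 36124 = \left(1 + 1392400\right) + 36124 = 1392401 + 36124 = 1428525$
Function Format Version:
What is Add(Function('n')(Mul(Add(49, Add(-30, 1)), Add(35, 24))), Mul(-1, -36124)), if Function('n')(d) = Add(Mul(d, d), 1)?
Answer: 1428525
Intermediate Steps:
Function('n')(d) = Add(1, Pow(d, 2)) (Function('n')(d) = Add(Pow(d, 2), 1) = Add(1, Pow(d, 2)))
Add(Function('n')(Mul(Add(49, Add(-30, 1)), Add(35, 24))), Mul(-1, -36124)) = Add(Add(1, Pow(Mul(Add(49, Add(-30, 1)), Add(35, 24)), 2)), Mul(-1, -36124)) = Add(Add(1, Pow(Mul(Add(49, -29), 59), 2)), 36124) = Add(Add(1, Pow(Mul(20, 59), 2)), 36124) = Add(Add(1, Pow(1180, 2)), 36124) = Add(Add(1, 1392400), 36124) = Add(1392401, 36124) = 1428525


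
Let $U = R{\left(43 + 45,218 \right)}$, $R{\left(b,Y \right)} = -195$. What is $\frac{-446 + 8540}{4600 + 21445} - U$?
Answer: $\frac{5086869}{26045} \approx 195.31$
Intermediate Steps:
$U = -195$
$\frac{-446 + 8540}{4600 + 21445} - U = \frac{-446 + 8540}{4600 + 21445} - -195 = \frac{8094}{26045} + 195 = \frac{5086869}{26045}$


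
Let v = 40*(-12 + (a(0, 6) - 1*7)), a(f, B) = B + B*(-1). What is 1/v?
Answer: -1/760 ≈ -0.0013158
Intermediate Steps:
a(f, B) = 0 (a(f, B) = B - B = 0)
v = -760 (v = 40*(-12 + (0 - 1*7)) = 40*(-12 + (0 - 7)) = 40*(-12 - 7) = 40*(-19) = -760)
1/v = 1/(-760) = -1/760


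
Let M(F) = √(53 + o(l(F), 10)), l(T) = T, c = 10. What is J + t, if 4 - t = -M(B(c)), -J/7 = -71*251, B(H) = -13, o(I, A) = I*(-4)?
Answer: 124751 + √105 ≈ 1.2476e+5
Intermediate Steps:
o(I, A) = -4*I
M(F) = √(53 - 4*F)
J = 124747 (J = -(-497)*251 = -7*(-17821) = 124747)
t = 4 + √105 (t = 4 - (-1)*√(53 - 4*(-13)) = 4 - (-1)*√(53 + 52) = 4 - (-1)*√105 = 4 + √105 ≈ 14.247)
J + t = 124747 + (4 + √105) = 124751 + √105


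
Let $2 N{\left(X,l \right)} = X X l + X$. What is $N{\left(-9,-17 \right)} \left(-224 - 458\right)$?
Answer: $472626$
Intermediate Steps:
$N{\left(X,l \right)} = \frac{X}{2} + \frac{l X^{2}}{2}$ ($N{\left(X,l \right)} = \frac{X X l + X}{2} = \frac{X^{2} l + X}{2} = \frac{l X^{2} + X}{2} = \frac{X + l X^{2}}{2} = \frac{X}{2} + \frac{l X^{2}}{2}$)
$N{\left(-9,-17 \right)} \left(-224 - 458\right) = \frac{1}{2} \left(-9\right) \left(1 - -153\right) \left(-224 - 458\right) = \frac{1}{2} \left(-9\right) \left(1 + 153\right) \left(-682\right) = \frac{1}{2} \left(-9\right) 154 \left(-682\right) = \left(-693\right) \left(-682\right) = 472626$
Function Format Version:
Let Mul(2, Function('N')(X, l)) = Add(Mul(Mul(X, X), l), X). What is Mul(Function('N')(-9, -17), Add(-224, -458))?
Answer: 472626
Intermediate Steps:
Function('N')(X, l) = Add(Mul(Rational(1, 2), X), Mul(Rational(1, 2), l, Pow(X, 2))) (Function('N')(X, l) = Mul(Rational(1, 2), Add(Mul(Mul(X, X), l), X)) = Mul(Rational(1, 2), Add(Mul(Pow(X, 2), l), X)) = Mul(Rational(1, 2), Add(Mul(l, Pow(X, 2)), X)) = Mul(Rational(1, 2), Add(X, Mul(l, Pow(X, 2)))) = Add(Mul(Rational(1, 2), X), Mul(Rational(1, 2), l, Pow(X, 2))))
Mul(Function('N')(-9, -17), Add(-224, -458)) = Mul(Mul(Rational(1, 2), -9, Add(1, Mul(-9, -17))), Add(-224, -458)) = Mul(Mul(Rational(1, 2), -9, Add(1, 153)), -682) = Mul(Mul(Rational(1, 2), -9, 154), -682) = Mul(-693, -682) = 472626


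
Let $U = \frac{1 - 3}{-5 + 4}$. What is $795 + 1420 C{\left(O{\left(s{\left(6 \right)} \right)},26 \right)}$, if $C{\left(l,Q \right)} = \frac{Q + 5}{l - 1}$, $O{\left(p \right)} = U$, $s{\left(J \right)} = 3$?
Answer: $44815$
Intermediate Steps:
$U = 2$ ($U = - \frac{2}{-1} = \left(-2\right) \left(-1\right) = 2$)
$O{\left(p \right)} = 2$
$C{\left(l,Q \right)} = \frac{5 + Q}{-1 + l}$
$795 + 1420 C{\left(O{\left(s{\left(6 \right)} \right)},26 \right)} = 795 + 1420 \frac{5 + 26}{-1 + 2} = 795 + 1420 \cdot 1^{-1} \cdot 31 = 795 + 1420 \cdot 1 \cdot 31 = 795 + 1420 \cdot 31 = 795 + 44020 = 44815$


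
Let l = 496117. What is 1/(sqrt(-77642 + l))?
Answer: sqrt(16739)/83695 ≈ 0.0015458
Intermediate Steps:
1/(sqrt(-77642 + l)) = 1/(sqrt(-77642 + 496117)) = 1/(sqrt(418475)) = 1/(5*sqrt(16739)) = sqrt(16739)/83695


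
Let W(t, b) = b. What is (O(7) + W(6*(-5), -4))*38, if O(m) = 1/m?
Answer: -1026/7 ≈ -146.57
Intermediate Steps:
(O(7) + W(6*(-5), -4))*38 = (1/7 - 4)*38 = (⅐ - 4)*38 = -27/7*38 = -1026/7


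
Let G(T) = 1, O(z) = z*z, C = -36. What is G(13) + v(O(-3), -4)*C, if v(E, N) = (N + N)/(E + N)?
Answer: 293/5 ≈ 58.600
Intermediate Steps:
O(z) = z²
v(E, N) = 2*N/(E + N) (v(E, N) = (2*N)/(E + N) = 2*N/(E + N))
G(13) + v(O(-3), -4)*C = 1 + (2*(-4)/((-3)² - 4))*(-36) = 1 + (2*(-4)/(9 - 4))*(-36) = 1 + (2*(-4)/5)*(-36) = 1 + (2*(-4)*(⅕))*(-36) = 1 - 8/5*(-36) = 1 + 288/5 = 293/5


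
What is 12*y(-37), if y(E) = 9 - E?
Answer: 552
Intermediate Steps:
12*y(-37) = 12*(9 - 1*(-37)) = 12*(9 + 37) = 12*46 = 552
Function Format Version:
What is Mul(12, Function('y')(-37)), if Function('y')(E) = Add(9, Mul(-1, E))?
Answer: 552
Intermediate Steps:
Mul(12, Function('y')(-37)) = Mul(12, Add(9, Mul(-1, -37))) = Mul(12, Add(9, 37)) = Mul(12, 46) = 552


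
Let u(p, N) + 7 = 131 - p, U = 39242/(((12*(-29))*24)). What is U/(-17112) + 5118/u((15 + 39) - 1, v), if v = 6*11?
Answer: 365732199107/5073639552 ≈ 72.085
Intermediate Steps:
v = 66
U = -19621/4176 (U = 39242/((-348*24)) = 39242/(-8352) = 39242*(-1/8352) = -19621/4176 ≈ -4.6985)
u(p, N) = 124 - p (u(p, N) = -7 + (131 - p) = 124 - p)
U/(-17112) + 5118/u((15 + 39) - 1, v) = -19621/4176/(-17112) + 5118/(124 - ((15 + 39) - 1)) = -19621/4176*(-1/17112) + 5118/(124 - (54 - 1)) = 19621/71459712 + 5118/(124 - 1*53) = 19621/71459712 + 5118/(124 - 53) = 19621/71459712 + 5118/71 = 365732199107/5073639552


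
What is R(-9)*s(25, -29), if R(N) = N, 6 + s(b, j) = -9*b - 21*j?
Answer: -3402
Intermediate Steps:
s(b, j) = -6 - 21*j - 9*b (s(b, j) = -6 + (-9*b - 21*j) = -6 + (-21*j - 9*b) = -6 - 21*j - 9*b)
R(-9)*s(25, -29) = -9*(-6 - 21*(-29) - 9*25) = -9*(-6 + 609 - 225) = -9*378 = -3402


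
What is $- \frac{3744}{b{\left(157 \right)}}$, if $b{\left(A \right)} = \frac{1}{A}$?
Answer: $-587808$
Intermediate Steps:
$- \frac{3744}{b{\left(157 \right)}} = - \frac{3744}{\frac{1}{157}} = - 3744 \frac{1}{\frac{1}{157}} = \left(-3744\right) 157 = -587808$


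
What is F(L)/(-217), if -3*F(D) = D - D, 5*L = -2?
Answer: 0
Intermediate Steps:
L = -⅖ (L = (⅕)*(-2) = -⅖ ≈ -0.40000)
F(D) = 0 (F(D) = -(D - D)/3 = -⅓*0 = 0)
F(L)/(-217) = 0/(-217) = 0*(-1/217) = 0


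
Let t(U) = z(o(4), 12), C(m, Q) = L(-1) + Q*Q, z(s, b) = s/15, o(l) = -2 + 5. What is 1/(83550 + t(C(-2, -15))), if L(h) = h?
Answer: 5/417751 ≈ 1.1969e-5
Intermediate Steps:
o(l) = 3
z(s, b) = s/15 (z(s, b) = s*(1/15) = s/15)
C(m, Q) = -1 + Q**2 (C(m, Q) = -1 + Q*Q = -1 + Q**2)
t(U) = 1/5 (t(U) = (1/15)*3 = 1/5)
1/(83550 + t(C(-2, -15))) = 1/(83550 + 1/5) = 1/(417751/5) = 5/417751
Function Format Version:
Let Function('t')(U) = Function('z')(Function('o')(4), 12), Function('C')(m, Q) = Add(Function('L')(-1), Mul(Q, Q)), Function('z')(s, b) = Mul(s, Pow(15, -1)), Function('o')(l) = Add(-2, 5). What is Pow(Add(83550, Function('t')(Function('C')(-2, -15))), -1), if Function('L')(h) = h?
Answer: Rational(5, 417751) ≈ 1.1969e-5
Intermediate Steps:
Function('o')(l) = 3
Function('z')(s, b) = Mul(Rational(1, 15), s) (Function('z')(s, b) = Mul(s, Rational(1, 15)) = Mul(Rational(1, 15), s))
Function('C')(m, Q) = Add(-1, Pow(Q, 2)) (Function('C')(m, Q) = Add(-1, Mul(Q, Q)) = Add(-1, Pow(Q, 2)))
Function('t')(U) = Rational(1, 5) (Function('t')(U) = Mul(Rational(1, 15), 3) = Rational(1, 5))
Pow(Add(83550, Function('t')(Function('C')(-2, -15))), -1) = Pow(Add(83550, Rational(1, 5)), -1) = Pow(Rational(417751, 5), -1) = Rational(5, 417751)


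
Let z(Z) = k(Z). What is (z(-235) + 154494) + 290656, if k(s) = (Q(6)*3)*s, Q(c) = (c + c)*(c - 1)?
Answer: 402850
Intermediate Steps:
Q(c) = 2*c*(-1 + c) (Q(c) = (2*c)*(-1 + c) = 2*c*(-1 + c))
k(s) = 180*s (k(s) = ((2*6*(-1 + 6))*3)*s = ((2*6*5)*3)*s = (60*3)*s = 180*s)
z(Z) = 180*Z
(z(-235) + 154494) + 290656 = (180*(-235) + 154494) + 290656 = (-42300 + 154494) + 290656 = 112194 + 290656 = 402850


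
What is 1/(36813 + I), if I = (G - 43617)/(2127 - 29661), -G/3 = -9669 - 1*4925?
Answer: 9178/337869659 ≈ 2.7164e-5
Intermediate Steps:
G = 43782 (G = -3*(-9669 - 1*4925) = -3*(-9669 - 4925) = -3*(-14594) = 43782)
I = -55/9178 (I = (43782 - 43617)/(2127 - 29661) = 165/(-27534) = 165*(-1/27534) = -55/9178 ≈ -0.0059926)
1/(36813 + I) = 1/(36813 - 55/9178) = 1/(337869659/9178) = 9178/337869659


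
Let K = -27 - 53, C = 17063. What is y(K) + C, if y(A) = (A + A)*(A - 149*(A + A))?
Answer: -3784537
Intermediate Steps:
K = -80
y(A) = -594*A² (y(A) = (2*A)*(A - 298*A) = (2*A)*(-297*A) = -594*A²)
y(K) + C = -594*(-80)² + 17063 = -594*6400 + 17063 = -3801600 + 17063 = -3784537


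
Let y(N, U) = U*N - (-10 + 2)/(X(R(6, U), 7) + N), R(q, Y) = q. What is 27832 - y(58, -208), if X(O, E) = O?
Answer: 319167/8 ≈ 39896.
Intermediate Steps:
y(N, U) = 8/(6 + N) + N*U (y(N, U) = U*N - (-10 + 2)/(6 + N) = N*U - (-8)/(6 + N) = N*U + 8/(6 + N) = 8/(6 + N) + N*U)
27832 - y(58, -208) = 27832 - (8 - 208*58**2 + 6*58*(-208))/(6 + 58) = 27832 - (8 - 208*3364 - 72384)/64 = 27832 - (8 - 699712 - 72384)/64 = 27832 - (-772088)/64 = 27832 - 1*(-96511/8) = 27832 + 96511/8 = 319167/8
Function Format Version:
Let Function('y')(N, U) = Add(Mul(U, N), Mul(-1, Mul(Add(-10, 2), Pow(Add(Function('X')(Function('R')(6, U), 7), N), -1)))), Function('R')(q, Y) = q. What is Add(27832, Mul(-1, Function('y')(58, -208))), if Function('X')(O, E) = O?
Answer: Rational(319167, 8) ≈ 39896.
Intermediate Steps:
Function('y')(N, U) = Add(Mul(8, Pow(Add(6, N), -1)), Mul(N, U)) (Function('y')(N, U) = Add(Mul(U, N), Mul(-1, Mul(Add(-10, 2), Pow(Add(6, N), -1)))) = Add(Mul(N, U), Mul(-1, Mul(-8, Pow(Add(6, N), -1)))) = Add(Mul(N, U), Mul(8, Pow(Add(6, N), -1))) = Add(Mul(8, Pow(Add(6, N), -1)), Mul(N, U)))
Add(27832, Mul(-1, Function('y')(58, -208))) = Add(27832, Mul(-1, Mul(Pow(Add(6, 58), -1), Add(8, Mul(-208, Pow(58, 2)), Mul(6, 58, -208))))) = Add(27832, Mul(-1, Mul(Pow(64, -1), Add(8, Mul(-208, 3364), -72384)))) = Add(27832, Mul(-1, Mul(Rational(1, 64), Add(8, -699712, -72384)))) = Add(27832, Mul(-1, Mul(Rational(1, 64), -772088))) = Add(27832, Mul(-1, Rational(-96511, 8))) = Add(27832, Rational(96511, 8)) = Rational(319167, 8)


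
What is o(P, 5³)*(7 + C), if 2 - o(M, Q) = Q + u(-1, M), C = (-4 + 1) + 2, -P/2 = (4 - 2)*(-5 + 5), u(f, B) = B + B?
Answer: -738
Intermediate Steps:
u(f, B) = 2*B
P = 0 (P = -2*(4 - 2)*(-5 + 5) = -4*0 = -2*0 = 0)
C = -1 (C = -3 + 2 = -1)
o(M, Q) = 2 - Q - 2*M (o(M, Q) = 2 - (Q + 2*M) = 2 + (-Q - 2*M) = 2 - Q - 2*M)
o(P, 5³)*(7 + C) = (2 - 1*5³ - 2*0)*(7 - 1) = (2 - 1*125 + 0)*6 = (2 - 125 + 0)*6 = -123*6 = -738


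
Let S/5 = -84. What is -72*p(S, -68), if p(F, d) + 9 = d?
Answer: 5544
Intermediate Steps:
S = -420 (S = 5*(-84) = -420)
p(F, d) = -9 + d
-72*p(S, -68) = -72*(-9 - 68) = -72*(-77) = 5544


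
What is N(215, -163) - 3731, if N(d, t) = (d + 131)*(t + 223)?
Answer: 17029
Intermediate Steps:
N(d, t) = (131 + d)*(223 + t)
N(215, -163) - 3731 = (29213 + 131*(-163) + 223*215 + 215*(-163)) - 3731 = (29213 - 21353 + 47945 - 35045) - 3731 = 20760 - 3731 = 17029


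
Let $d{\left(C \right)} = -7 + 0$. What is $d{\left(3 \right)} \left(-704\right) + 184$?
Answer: $5112$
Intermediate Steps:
$d{\left(C \right)} = -7$
$d{\left(3 \right)} \left(-704\right) + 184 = \left(-7\right) \left(-704\right) + 184 = 4928 + 184 = 5112$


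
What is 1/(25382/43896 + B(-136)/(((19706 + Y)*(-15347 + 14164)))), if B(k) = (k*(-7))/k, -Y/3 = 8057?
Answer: 16561631580/9576416287 ≈ 1.7294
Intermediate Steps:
Y = -24171 (Y = -3*8057 = -24171)
B(k) = -7 (B(k) = (-7*k)/k = -7)
1/(25382/43896 + B(-136)/(((19706 + Y)*(-15347 + 14164)))) = 1/(25382/43896 - 7*1/((-15347 + 14164)*(19706 - 24171))) = 1/(25382*(1/43896) - 7/((-4465*(-1183)))) = 1/(12691/21948 - 7/5282095) = 1/(12691/21948 - 7*1/5282095) = 1/(12691/21948 - 1/754585) = 1/(9576416287/16561631580) = 16561631580/9576416287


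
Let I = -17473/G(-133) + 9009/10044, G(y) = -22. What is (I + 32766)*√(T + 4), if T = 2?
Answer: 411996361*√6/12276 ≈ 82208.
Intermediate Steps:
I = 9760945/12276 (I = -17473/(-22) + 9009/10044 = -17473*(-1/22) + 9009*(1/10044) = 17473/22 + 1001/1116 = 9760945/12276 ≈ 795.12)
(I + 32766)*√(T + 4) = (9760945/12276 + 32766)*√(2 + 4) = 411996361*√6/12276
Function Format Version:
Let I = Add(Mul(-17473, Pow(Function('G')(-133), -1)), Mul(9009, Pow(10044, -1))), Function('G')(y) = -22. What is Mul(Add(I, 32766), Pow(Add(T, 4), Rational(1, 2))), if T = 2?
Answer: Mul(Rational(411996361, 12276), Pow(6, Rational(1, 2))) ≈ 82208.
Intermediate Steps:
I = Rational(9760945, 12276) (I = Add(Mul(-17473, Pow(-22, -1)), Mul(9009, Pow(10044, -1))) = Add(Mul(-17473, Rational(-1, 22)), Mul(9009, Rational(1, 10044))) = Add(Rational(17473, 22), Rational(1001, 1116)) = Rational(9760945, 12276) ≈ 795.12)
Mul(Add(I, 32766), Pow(Add(T, 4), Rational(1, 2))) = Mul(Add(Rational(9760945, 12276), 32766), Pow(Add(2, 4), Rational(1, 2))) = Mul(Rational(411996361, 12276), Pow(6, Rational(1, 2)))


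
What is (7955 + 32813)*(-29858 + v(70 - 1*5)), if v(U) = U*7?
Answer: -1198701504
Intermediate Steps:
v(U) = 7*U
(7955 + 32813)*(-29858 + v(70 - 1*5)) = (7955 + 32813)*(-29858 + 7*(70 - 1*5)) = 40768*(-29858 + 7*(70 - 5)) = 40768*(-29858 + 7*65) = 40768*(-29858 + 455) = 40768*(-29403) = -1198701504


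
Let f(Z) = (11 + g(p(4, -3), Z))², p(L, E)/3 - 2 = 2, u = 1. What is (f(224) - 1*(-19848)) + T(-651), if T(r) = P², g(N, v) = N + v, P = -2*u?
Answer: 80861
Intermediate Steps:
p(L, E) = 12 (p(L, E) = 6 + 3*2 = 6 + 6 = 12)
P = -2 (P = -2*1 = -2)
T(r) = 4 (T(r) = (-2)² = 4)
f(Z) = (23 + Z)² (f(Z) = (11 + (12 + Z))² = (23 + Z)²)
(f(224) - 1*(-19848)) + T(-651) = ((23 + 224)² - 1*(-19848)) + 4 = (247² + 19848) + 4 = (61009 + 19848) + 4 = 80857 + 4 = 80861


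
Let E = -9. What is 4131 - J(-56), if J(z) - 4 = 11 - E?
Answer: 4107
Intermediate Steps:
J(z) = 24 (J(z) = 4 + (11 - 1*(-9)) = 4 + (11 + 9) = 4 + 20 = 24)
4131 - J(-56) = 4131 - 1*24 = 4131 - 24 = 4107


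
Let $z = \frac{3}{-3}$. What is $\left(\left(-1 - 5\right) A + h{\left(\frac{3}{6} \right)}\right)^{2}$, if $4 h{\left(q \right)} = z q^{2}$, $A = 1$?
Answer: $\frac{9409}{256} \approx 36.754$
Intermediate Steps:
$z = -1$ ($z = 3 \left(- \frac{1}{3}\right) = -1$)
$h{\left(q \right)} = - \frac{q^{2}}{4}$ ($h{\left(q \right)} = \frac{\left(-1\right) q^{2}}{4} = - \frac{q^{2}}{4}$)
$\left(\left(-1 - 5\right) A + h{\left(\frac{3}{6} \right)}\right)^{2} = \left(\left(-1 - 5\right) 1 - \frac{\left(\frac{3}{6}\right)^{2}}{4}\right)^{2} = \left(\left(-6\right) 1 - \frac{\left(3 \cdot \frac{1}{6}\right)^{2}}{4}\right)^{2} = \left(-6 - \frac{1}{4 \cdot 4}\right)^{2} = \left(-6 - \frac{1}{16}\right)^{2} = \left(- \frac{97}{16}\right)^{2} = \frac{9409}{256}$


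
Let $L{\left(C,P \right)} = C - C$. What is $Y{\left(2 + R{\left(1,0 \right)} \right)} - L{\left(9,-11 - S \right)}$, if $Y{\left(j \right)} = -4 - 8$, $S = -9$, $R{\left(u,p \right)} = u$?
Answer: $-12$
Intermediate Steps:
$Y{\left(j \right)} = -12$ ($Y{\left(j \right)} = -4 - 8 = -12$)
$L{\left(C,P \right)} = 0$
$Y{\left(2 + R{\left(1,0 \right)} \right)} - L{\left(9,-11 - S \right)} = -12 - 0 = -12 + 0 = -12$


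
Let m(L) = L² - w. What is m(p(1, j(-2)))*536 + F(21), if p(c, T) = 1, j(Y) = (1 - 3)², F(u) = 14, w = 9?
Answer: -4274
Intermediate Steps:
j(Y) = 4 (j(Y) = (-2)² = 4)
m(L) = -9 + L² (m(L) = L² - 1*9 = L² - 9 = -9 + L²)
m(p(1, j(-2)))*536 + F(21) = (-9 + 1²)*536 + 14 = (-9 + 1)*536 + 14 = -8*536 + 14 = -4288 + 14 = -4274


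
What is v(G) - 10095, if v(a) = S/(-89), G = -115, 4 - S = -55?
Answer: -898514/89 ≈ -10096.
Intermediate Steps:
S = 59 (S = 4 - 1*(-55) = 4 + 55 = 59)
v(a) = -59/89 (v(a) = 59/(-89) = 59*(-1/89) = -59/89)
v(G) - 10095 = -59/89 - 10095 = -898514/89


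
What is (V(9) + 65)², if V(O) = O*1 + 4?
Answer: 6084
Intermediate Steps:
V(O) = 4 + O (V(O) = O + 4 = 4 + O)
(V(9) + 65)² = ((4 + 9) + 65)² = (13 + 65)² = 78² = 6084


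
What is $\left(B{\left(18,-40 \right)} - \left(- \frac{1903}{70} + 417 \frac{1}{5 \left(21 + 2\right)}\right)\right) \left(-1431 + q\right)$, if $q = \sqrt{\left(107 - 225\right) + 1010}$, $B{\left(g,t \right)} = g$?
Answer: $- \frac{95749641}{1610} + \frac{66911 \sqrt{223}}{805} \approx -58231.0$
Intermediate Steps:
$q = 2 \sqrt{223}$ ($q = \sqrt{-118 + 1010} = \sqrt{892} = 2 \sqrt{223} \approx 29.866$)
$\left(B{\left(18,-40 \right)} - \left(- \frac{1903}{70} + 417 \frac{1}{5 \left(21 + 2\right)}\right)\right) \left(-1431 + q\right) = \left(18 - \left(- \frac{1903}{70} + 417 \frac{1}{5 \left(21 + 2\right)}\right)\right) \left(-1431 + 2 \sqrt{223}\right) = \left(18 - \left(- \frac{1903}{70} + \frac{417}{23 \cdot 5}\right)\right) \left(-1431 + 2 \sqrt{223}\right) = \left(18 + \left(- \frac{417}{115} + \frac{1903}{70}\right)\right) \left(-1431 + 2 \sqrt{223}\right) = \left(18 + \frac{37931}{1610}\right) \left(-1431 + 2 \sqrt{223}\right) = \frac{66911 \left(-1431 + 2 \sqrt{223}\right)}{1610} = - \frac{95749641}{1610} + \frac{66911 \sqrt{223}}{805}$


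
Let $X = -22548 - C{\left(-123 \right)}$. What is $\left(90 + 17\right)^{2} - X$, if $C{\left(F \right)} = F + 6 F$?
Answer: $33136$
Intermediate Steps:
$C{\left(F \right)} = 7 F$
$X = -21687$ ($X = -22548 - 7 \left(-123\right) = -22548 - -861 = -22548 + 861 = -21687$)
$\left(90 + 17\right)^{2} - X = \left(90 + 17\right)^{2} - -21687 = 107^{2} + 21687 = 11449 + 21687 = 33136$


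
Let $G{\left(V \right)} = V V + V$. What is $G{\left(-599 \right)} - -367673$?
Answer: $725875$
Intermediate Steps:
$G{\left(V \right)} = V + V^{2}$ ($G{\left(V \right)} = V^{2} + V = V + V^{2}$)
$G{\left(-599 \right)} - -367673 = - 599 \left(1 - 599\right) - -367673 = \left(-599\right) \left(-598\right) + 367673 = 358202 + 367673 = 725875$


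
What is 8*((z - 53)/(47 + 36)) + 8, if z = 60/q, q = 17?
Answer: 4560/1411 ≈ 3.2318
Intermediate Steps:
z = 60/17 ≈ 3.5294
8*((z - 53)/(47 + 36)) + 8 = 8*((60/17 - 53)/(47 + 36)) + 8 = 8*(-841/17/83) + 8 = 8*(-841/17*1/83) + 8 = 8*(-841/1411) + 8 = -6728/1411 + 8 = 4560/1411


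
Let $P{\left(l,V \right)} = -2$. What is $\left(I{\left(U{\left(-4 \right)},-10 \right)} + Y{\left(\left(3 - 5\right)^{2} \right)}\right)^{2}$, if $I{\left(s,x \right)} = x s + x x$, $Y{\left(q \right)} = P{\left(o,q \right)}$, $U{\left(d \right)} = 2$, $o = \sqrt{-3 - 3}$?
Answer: $6084$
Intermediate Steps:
$o = i \sqrt{6}$ ($o = \sqrt{-6} = i \sqrt{6} \approx 2.4495 i$)
$Y{\left(q \right)} = -2$
$I{\left(s,x \right)} = x^{2} + s x$ ($I{\left(s,x \right)} = s x + x^{2} = x^{2} + s x$)
$\left(I{\left(U{\left(-4 \right)},-10 \right)} + Y{\left(\left(3 - 5\right)^{2} \right)}\right)^{2} = \left(- 10 \left(2 - 10\right) - 2\right)^{2} = \left(\left(-10\right) \left(-8\right) - 2\right)^{2} = \left(80 - 2\right)^{2} = 78^{2} = 6084$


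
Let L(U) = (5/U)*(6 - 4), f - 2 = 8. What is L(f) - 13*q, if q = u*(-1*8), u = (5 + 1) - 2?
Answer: 417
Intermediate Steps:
f = 10 (f = 2 + 8 = 10)
L(U) = 10/U (L(U) = (5/U)*2 = 10/U)
u = 4 (u = 6 - 2 = 4)
q = -32 (q = 4*(-1*8) = 4*(-8) = -32)
L(f) - 13*q = 10/10 - 13*(-32) = 10*(⅒) + 416 = 1 + 416 = 417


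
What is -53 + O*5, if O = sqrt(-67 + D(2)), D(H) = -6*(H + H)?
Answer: -53 + 5*I*sqrt(91) ≈ -53.0 + 47.697*I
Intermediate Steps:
D(H) = -12*H
O = I*sqrt(91) (O = sqrt(-67 - 12*2) = sqrt(-67 - 24) = sqrt(-91) = I*sqrt(91) ≈ 9.5394*I)
-53 + O*5 = -53 + (I*sqrt(91))*5 = -53 + 5*I*sqrt(91)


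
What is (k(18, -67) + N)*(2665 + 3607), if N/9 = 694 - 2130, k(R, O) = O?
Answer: -81479552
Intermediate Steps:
N = -12924 (N = 9*(694 - 2130) = 9*(-1436) = -12924)
(k(18, -67) + N)*(2665 + 3607) = (-67 - 12924)*(2665 + 3607) = -12991*6272 = -81479552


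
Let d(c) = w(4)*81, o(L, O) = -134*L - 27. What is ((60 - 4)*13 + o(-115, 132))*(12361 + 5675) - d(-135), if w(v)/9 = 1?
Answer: 290577267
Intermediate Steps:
o(L, O) = -27 - 134*L
w(v) = 9 (w(v) = 9*1 = 9)
d(c) = 729 (d(c) = 9*81 = 729)
((60 - 4)*13 + o(-115, 132))*(12361 + 5675) - d(-135) = ((60 - 4)*13 + (-27 - 134*(-115)))*(12361 + 5675) - 1*729 = (56*13 + (-27 + 15410))*18036 - 729 = (728 + 15383)*18036 - 729 = 16111*18036 - 729 = 290577996 - 729 = 290577267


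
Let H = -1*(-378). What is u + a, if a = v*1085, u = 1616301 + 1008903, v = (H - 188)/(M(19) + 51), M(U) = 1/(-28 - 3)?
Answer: 415421297/158 ≈ 2.6292e+6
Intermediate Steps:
H = 378
M(U) = -1/31 (M(U) = 1/(-31) = -1/31)
v = 589/158 (v = (378 - 188)/(-1/31 + 51) = 190/(1580/31) = 190*(31/1580) = 589/158 ≈ 3.7278)
u = 2625204
a = 639065/158 (a = (589/158)*1085 = 639065/158 ≈ 4044.7)
u + a = 2625204 + 639065/158 = 415421297/158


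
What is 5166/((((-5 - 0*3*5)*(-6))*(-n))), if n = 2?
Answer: -861/10 ≈ -86.100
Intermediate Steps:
5166/((((-5 - 0*3*5)*(-6))*(-n))) = 5166/((((-5 - 0*3*5)*(-6))*(-1*2))) = 5166/((((-5 - 0*5)*(-6))*(-2))) = 5166/((((-5 - 1*0)*(-6))*(-2))) = 5166/((((-5 + 0)*(-6))*(-2))) = 5166/((-5*(-6)*(-2))) = 5166/((30*(-2))) = 5166/(-60) = 5166*(-1/60) = -861/10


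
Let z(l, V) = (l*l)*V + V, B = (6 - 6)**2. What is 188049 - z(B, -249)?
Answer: 188298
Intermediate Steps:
B = 0 (B = 0**2 = 0)
z(l, V) = V + V*l**2 (z(l, V) = l**2*V + V = V*l**2 + V = V + V*l**2)
188049 - z(B, -249) = 188049 - (-249)*(1 + 0**2) = 188049 - (-249)*(1 + 0) = 188049 - (-249) = 188049 - 1*(-249) = 188049 + 249 = 188298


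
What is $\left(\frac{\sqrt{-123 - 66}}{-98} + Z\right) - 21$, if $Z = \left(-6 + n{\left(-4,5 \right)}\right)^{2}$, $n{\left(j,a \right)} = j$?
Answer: $79 - \frac{3 i \sqrt{21}}{98} \approx 79.0 - 0.14028 i$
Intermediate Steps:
$Z = 100$ ($Z = \left(-6 - 4\right)^{2} = \left(-10\right)^{2} = 100$)
$\left(\frac{\sqrt{-123 - 66}}{-98} + Z\right) - 21 = \left(\frac{\sqrt{-123 - 66}}{-98} + 100\right) - 21 = \left(\sqrt{-189} \left(- \frac{1}{98}\right) + 100\right) - 21 = \left(3 i \sqrt{21} \left(- \frac{1}{98}\right) + 100\right) - 21 = \left(- \frac{3 i \sqrt{21}}{98} + 100\right) - 21 = \left(100 - \frac{3 i \sqrt{21}}{98}\right) - 21 = 79 - \frac{3 i \sqrt{21}}{98}$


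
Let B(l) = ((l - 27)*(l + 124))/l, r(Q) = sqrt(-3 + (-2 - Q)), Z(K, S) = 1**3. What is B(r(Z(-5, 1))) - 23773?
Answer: -23676 + 559*I*sqrt(6) ≈ -23676.0 + 1369.3*I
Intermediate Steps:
Z(K, S) = 1
r(Q) = sqrt(-5 - Q)
B(l) = (-27 + l)*(124 + l)/l (B(l) = ((-27 + l)*(124 + l))/l = (-27 + l)*(124 + l)/l)
B(r(Z(-5, 1))) - 23773 = (97 + sqrt(-5 - 1*1) - 3348/sqrt(-5 - 1*1)) - 23773 = (97 + sqrt(-5 - 1) - 3348/sqrt(-5 - 1)) - 23773 = (97 + sqrt(-6) - 3348*(-I*sqrt(6)/6)) - 23773 = (97 + I*sqrt(6) - 3348*(-I*sqrt(6)/6)) - 23773 = (97 + I*sqrt(6) - (-558)*I*sqrt(6)) - 23773 = (97 + I*sqrt(6) + 558*I*sqrt(6)) - 23773 = (97 + 559*I*sqrt(6)) - 23773 = -23676 + 559*I*sqrt(6)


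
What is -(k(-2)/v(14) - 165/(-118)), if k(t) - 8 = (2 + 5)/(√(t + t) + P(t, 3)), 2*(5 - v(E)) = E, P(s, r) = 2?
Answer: 1641/472 - 7*I/8 ≈ 3.4767 - 0.875*I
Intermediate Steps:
v(E) = 5 - E/2
k(t) = 8 + 7/(2 + √2*√t) (k(t) = 8 + (2 + 5)/(√(t + t) + 2) = 8 + 7/(√(2*t) + 2) = 8 + 7/(√2*√t + 2) = 8 + 7/(2 + √2*√t))
-(k(-2)/v(14) - 165/(-118)) = -(((23 + 8*√2*√(-2))/(2 + √2*√(-2)))/(5 - ½*14) - 165/(-118)) = -(((23 + 8*√2*(I*√2))/(2 + √2*(I*√2)))/(5 - 7) - 165*(-1/118)) = -(((23 + 16*I)/(2 + 2*I))/(-2) + 165/118) = -((((2 - 2*I)/8)*(23 + 16*I))*(-½) + 165/118) = -(((2 - 2*I)*(23 + 16*I)/8)*(-½) + 165/118) = -(-(2 - 2*I)*(23 + 16*I)/16 + 165/118) = -(165/118 - (2 - 2*I)*(23 + 16*I)/16) = -165/118 + (2 - 2*I)*(23 + 16*I)/16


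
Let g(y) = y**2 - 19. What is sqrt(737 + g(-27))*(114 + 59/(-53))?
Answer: 5983*sqrt(1447)/53 ≈ 4294.1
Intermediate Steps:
g(y) = -19 + y**2
sqrt(737 + g(-27))*(114 + 59/(-53)) = sqrt(737 + (-19 + (-27)**2))*(114 + 59/(-53)) = sqrt(737 + (-19 + 729))*(114 + 59*(-1/53)) = sqrt(737 + 710)*(114 - 59/53) = sqrt(1447)*(5983/53) = 5983*sqrt(1447)/53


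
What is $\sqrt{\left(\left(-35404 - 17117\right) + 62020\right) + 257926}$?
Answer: $5 \sqrt{10697} \approx 517.13$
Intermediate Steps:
$\sqrt{\left(\left(-35404 - 17117\right) + 62020\right) + 257926} = \sqrt{\left(-52521 + 62020\right) + 257926} = \sqrt{9499 + 257926} = \sqrt{267425} = 5 \sqrt{10697}$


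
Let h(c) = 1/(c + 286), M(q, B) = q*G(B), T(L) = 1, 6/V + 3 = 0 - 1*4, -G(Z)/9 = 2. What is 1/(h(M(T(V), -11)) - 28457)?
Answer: -268/7626475 ≈ -3.5141e-5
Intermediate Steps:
G(Z) = -18 (G(Z) = -9*2 = -18)
V = -6/7 (V = 6/(-3 + (0 - 1*4)) = 6/(-3 + (0 - 4)) = 6/(-3 - 4) = 6/(-7) = 6*(-⅐) = -6/7 ≈ -0.85714)
M(q, B) = -18*q (M(q, B) = q*(-18) = -18*q)
h(c) = 1/(286 + c)
1/(h(M(T(V), -11)) - 28457) = 1/(1/(286 - 18*1) - 28457) = 1/(1/(286 - 18) - 28457) = 1/(1/268 - 28457) = 1/(-7626475/268) = -268/7626475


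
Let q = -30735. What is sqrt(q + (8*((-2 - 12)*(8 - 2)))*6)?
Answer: 3*I*sqrt(3863) ≈ 186.46*I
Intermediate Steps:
sqrt(q + (8*((-2 - 12)*(8 - 2)))*6) = sqrt(-30735 + (8*((-2 - 12)*(8 - 2)))*6) = sqrt(-30735 + (8*(-14*6))*6) = sqrt(-30735 + (8*(-84))*6) = sqrt(-30735 - 672*6) = sqrt(-30735 - 4032) = sqrt(-34767) = 3*I*sqrt(3863)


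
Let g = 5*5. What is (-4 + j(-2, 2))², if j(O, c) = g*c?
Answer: 2116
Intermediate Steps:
g = 25
j(O, c) = 25*c
(-4 + j(-2, 2))² = (-4 + 25*2)² = (-4 + 50)² = 46² = 2116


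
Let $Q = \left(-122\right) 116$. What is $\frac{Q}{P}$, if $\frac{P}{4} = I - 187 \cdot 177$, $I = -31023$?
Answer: $\frac{1769}{32061} \approx 0.055176$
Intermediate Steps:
$Q = -14152$
$P = -256488$ ($P = 4 \left(-31023 - 187 \cdot 177\right) = 4 \left(-31023 - 33099\right) = 4 \left(-64122\right) = -256488$)
$\frac{Q}{P} = - \frac{14152}{-256488} = \left(-14152\right) \left(- \frac{1}{256488}\right) = \frac{1769}{32061}$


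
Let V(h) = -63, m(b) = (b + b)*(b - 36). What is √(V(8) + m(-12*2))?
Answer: 3*√313 ≈ 53.075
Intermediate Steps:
m(b) = 2*b*(-36 + b) (m(b) = (2*b)*(-36 + b) = 2*b*(-36 + b))
√(V(8) + m(-12*2)) = √(-63 + 2*(-12*2)*(-36 - 12*2)) = √(-63 + 2*(-24)*(-36 - 24)) = √(-63 + 2*(-24)*(-60)) = √(-63 + 2880) = √2817 = 3*√313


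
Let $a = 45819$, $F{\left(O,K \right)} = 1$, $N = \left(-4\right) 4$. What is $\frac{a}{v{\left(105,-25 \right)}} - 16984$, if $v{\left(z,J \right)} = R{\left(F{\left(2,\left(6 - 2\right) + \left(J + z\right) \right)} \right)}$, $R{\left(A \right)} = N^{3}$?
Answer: $- \frac{69612283}{4096} \approx -16995.0$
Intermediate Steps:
$N = -16$
$R{\left(A \right)} = -4096$ ($R{\left(A \right)} = \left(-16\right)^{3} = -4096$)
$v{\left(z,J \right)} = -4096$
$\frac{a}{v{\left(105,-25 \right)}} - 16984 = \frac{45819}{-4096} - 16984 = 45819 \left(- \frac{1}{4096}\right) - 16984 = - \frac{45819}{4096} - 16984 = - \frac{69612283}{4096}$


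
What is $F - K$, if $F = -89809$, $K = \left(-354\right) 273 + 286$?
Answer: $6547$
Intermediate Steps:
$K = -96356$ ($K = -96642 + 286 = -96356$)
$F - K = -89809 - -96356 = -89809 + 96356 = 6547$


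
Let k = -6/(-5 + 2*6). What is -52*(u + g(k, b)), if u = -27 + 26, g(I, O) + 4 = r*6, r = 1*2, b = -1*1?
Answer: -364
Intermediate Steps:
b = -1
k = -6/7 (k = -6/(-5 + 12) = -6/7 ≈ -0.85714)
r = 2
g(I, O) = 8 (g(I, O) = -4 + 2*6 = -4 + 12 = 8)
u = -1
-52*(u + g(k, b)) = -52*(-1 + 8) = -52*7 = -364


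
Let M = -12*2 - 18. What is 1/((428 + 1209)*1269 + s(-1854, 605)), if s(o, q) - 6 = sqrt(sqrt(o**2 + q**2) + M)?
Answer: 1/(2077359 + sqrt(-42 + sqrt(3803341))) ≈ 4.8137e-7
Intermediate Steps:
M = -42 (M = -24 - 18 = -42)
s(o, q) = 6 + sqrt(-42 + sqrt(o**2 + q**2)) (s(o, q) = 6 + sqrt(sqrt(o**2 + q**2) - 42) = 6 + sqrt(-42 + sqrt(o**2 + q**2)))
1/((428 + 1209)*1269 + s(-1854, 605)) = 1/((428 + 1209)*1269 + (6 + sqrt(-42 + sqrt((-1854)**2 + 605**2)))) = 1/(1637*1269 + (6 + sqrt(-42 + sqrt(3437316 + 366025)))) = 1/(2077353 + (6 + sqrt(-42 + sqrt(3803341)))) = 1/(2077359 + sqrt(-42 + sqrt(3803341)))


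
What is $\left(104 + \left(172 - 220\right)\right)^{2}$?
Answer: $3136$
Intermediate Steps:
$\left(104 + \left(172 - 220\right)\right)^{2} = \left(104 - 48\right)^{2} = 56^{2} = 3136$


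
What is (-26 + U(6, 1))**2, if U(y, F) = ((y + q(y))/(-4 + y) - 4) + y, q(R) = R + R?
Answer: 225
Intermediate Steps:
q(R) = 2*R
U(y, F) = -4 + y + 3*y/(-4 + y) (U(y, F) = ((y + 2*y)/(-4 + y) - 4) + y = ((3*y)/(-4 + y) - 4) + y = (3*y/(-4 + y) - 4) + y = (-4 + 3*y/(-4 + y)) + y = -4 + y + 3*y/(-4 + y))
(-26 + U(6, 1))**2 = (-26 + (16 + 6**2 - 5*6)/(-4 + 6))**2 = (-26 + (16 + 36 - 30)/2)**2 = (-26 + (1/2)*22)**2 = (-26 + 11)**2 = (-15)**2 = 225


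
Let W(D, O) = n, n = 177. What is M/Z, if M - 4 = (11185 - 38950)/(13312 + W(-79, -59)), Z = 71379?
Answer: 2381/87530121 ≈ 2.7202e-5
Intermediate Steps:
W(D, O) = 177
M = 26191/13489 (M = 4 + (11185 - 38950)/(13312 + 177) = 4 - 27765/13489 = 26191/13489 ≈ 1.9417)
M/Z = (26191/13489)/71379 = (26191/13489)*(1/71379) = 2381/87530121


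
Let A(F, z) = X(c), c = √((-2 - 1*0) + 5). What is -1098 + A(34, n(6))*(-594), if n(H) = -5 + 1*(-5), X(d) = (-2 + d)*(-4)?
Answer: -5850 + 2376*√3 ≈ -1734.6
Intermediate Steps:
c = √3 (c = √((-2 + 0) + 5) = √(-2 + 5) = √3 ≈ 1.7320)
X(d) = 8 - 4*d
n(H) = -10 (n(H) = -5 - 5 = -10)
A(F, z) = 8 - 4*√3
-1098 + A(34, n(6))*(-594) = -1098 + (8 - 4*√3)*(-594) = -1098 + (-4752 + 2376*√3) = -5850 + 2376*√3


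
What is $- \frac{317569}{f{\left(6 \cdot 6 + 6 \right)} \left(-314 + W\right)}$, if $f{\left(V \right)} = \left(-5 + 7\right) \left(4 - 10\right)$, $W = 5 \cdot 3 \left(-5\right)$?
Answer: $- \frac{317569}{4668} \approx -68.031$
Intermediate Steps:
$W = -75$ ($W = 15 \left(-5\right) = -75$)
$f{\left(V \right)} = -12$ ($f{\left(V \right)} = 2 \left(-6\right) = -12$)
$- \frac{317569}{f{\left(6 \cdot 6 + 6 \right)} \left(-314 + W\right)} = - \frac{317569}{\left(-12\right) \left(-314 - 75\right)} = - \frac{317569}{\left(-12\right) \left(-389\right)} = - \frac{317569}{4668}$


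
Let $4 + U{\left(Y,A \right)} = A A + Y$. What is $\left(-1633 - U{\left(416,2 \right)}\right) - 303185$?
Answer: $-305234$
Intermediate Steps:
$U{\left(Y,A \right)} = -4 + Y + A^{2}$ ($U{\left(Y,A \right)} = -4 + \left(A A + Y\right) = -4 + \left(A^{2} + Y\right) = -4 + \left(Y + A^{2}\right) = -4 + Y + A^{2}$)
$\left(-1633 - U{\left(416,2 \right)}\right) - 303185 = \left(-1633 - \left(-4 + 416 + 2^{2}\right)\right) - 303185 = \left(-1633 - \left(-4 + 416 + 4\right)\right) - 303185 = \left(-1633 - 416\right) - 303185 = -2049 - 303185 = -305234$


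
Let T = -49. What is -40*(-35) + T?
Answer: 1351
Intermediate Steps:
-40*(-35) + T = -40*(-35) - 49 = 1400 - 49 = 1351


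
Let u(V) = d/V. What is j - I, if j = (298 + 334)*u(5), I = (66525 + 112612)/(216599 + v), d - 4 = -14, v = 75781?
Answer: -369747457/292380 ≈ -1264.6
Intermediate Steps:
d = -10 (d = 4 - 14 = -10)
I = 179137/292380 (I = (66525 + 112612)/(216599 + 75781) = 179137/292380 ≈ 0.61269)
u(V) = -10/V
j = -1264 (j = (298 + 334)*(-10/5) = 632*(-10*⅕) = 632*(-2) = -1264)
j - I = -1264 - 1*179137/292380 = -1264 - 179137/292380 = -369747457/292380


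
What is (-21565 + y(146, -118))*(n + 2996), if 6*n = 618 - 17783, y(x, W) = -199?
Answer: -8825302/3 ≈ -2.9418e+6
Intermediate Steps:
n = -17165/6 (n = (618 - 17783)/6 = (1/6)*(-17165) = -17165/6 ≈ -2860.8)
(-21565 + y(146, -118))*(n + 2996) = (-21565 - 199)*(-17165/6 + 2996) = -21764*811/6 = -8825302/3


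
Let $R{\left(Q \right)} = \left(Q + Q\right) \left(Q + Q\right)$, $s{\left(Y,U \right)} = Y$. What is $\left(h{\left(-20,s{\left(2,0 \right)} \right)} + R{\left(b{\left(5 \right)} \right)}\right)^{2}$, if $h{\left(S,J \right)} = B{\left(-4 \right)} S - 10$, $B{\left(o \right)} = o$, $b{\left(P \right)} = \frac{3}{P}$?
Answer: $\frac{3189796}{625} \approx 5103.7$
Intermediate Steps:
$R{\left(Q \right)} = 4 Q^{2}$ ($R{\left(Q \right)} = 2 Q 2 Q = 4 Q^{2}$)
$h{\left(S,J \right)} = -10 - 4 S$ ($h{\left(S,J \right)} = - 4 S - 10 = -10 - 4 S$)
$\left(h{\left(-20,s{\left(2,0 \right)} \right)} + R{\left(b{\left(5 \right)} \right)}\right)^{2} = \left(\left(-10 - -80\right) + 4 \left(\frac{3}{5}\right)^{2}\right)^{2} = \left(\left(-10 + 80\right) + 4 \left(3 \cdot \frac{1}{5}\right)^{2}\right)^{2} = \left(70 + 4 \left(\frac{3}{5}\right)^{2}\right)^{2} = \left(70 + 4 \cdot \frac{9}{25}\right)^{2} = \left(70 + \frac{36}{25}\right)^{2} = \left(\frac{1786}{25}\right)^{2} = \frac{3189796}{625}$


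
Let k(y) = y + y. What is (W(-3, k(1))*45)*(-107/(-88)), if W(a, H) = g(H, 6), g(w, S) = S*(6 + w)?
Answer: 28890/11 ≈ 2626.4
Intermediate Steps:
k(y) = 2*y
W(a, H) = 36 + 6*H (W(a, H) = 6*(6 + H) = 36 + 6*H)
(W(-3, k(1))*45)*(-107/(-88)) = ((36 + 6*(2*1))*45)*(-107/(-88)) = ((36 + 6*2)*45)*(-107*(-1/88)) = ((36 + 12)*45)*(107/88) = (48*45)*(107/88) = 2160*(107/88) = 28890/11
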